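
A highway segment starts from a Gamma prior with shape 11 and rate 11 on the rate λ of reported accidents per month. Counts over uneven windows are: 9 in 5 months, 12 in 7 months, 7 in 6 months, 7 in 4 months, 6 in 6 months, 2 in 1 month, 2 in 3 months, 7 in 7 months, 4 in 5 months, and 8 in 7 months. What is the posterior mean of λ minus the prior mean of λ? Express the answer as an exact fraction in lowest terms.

13/62

Total count: 9 + 12 + 7 + 7 + 6 + 2 + 2 + 7 + 4 + 8 = 64.
Total exposure: 5 + 7 + 6 + 4 + 6 + 1 + 3 + 7 + 5 + 7 = 51 months.
By Gamma–Poisson conjugacy, the posterior is Gamma(α + Σx, β + Σt) = Gamma(11 + 64, 11 + 51) = Gamma(75, 62).
Posterior mean = 75/62 = 75/62; prior mean = 11/11 = 1. Difference = 75/62 − 1 = 13/62.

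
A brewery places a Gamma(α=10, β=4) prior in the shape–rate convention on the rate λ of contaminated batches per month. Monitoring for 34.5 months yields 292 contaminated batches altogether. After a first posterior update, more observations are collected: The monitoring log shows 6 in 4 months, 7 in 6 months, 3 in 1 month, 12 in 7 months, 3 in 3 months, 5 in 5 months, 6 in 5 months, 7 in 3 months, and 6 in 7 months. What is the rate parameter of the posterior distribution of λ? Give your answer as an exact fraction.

159/2

Total count 292 over total exposure 34.5 months.
After the first batch: Gamma(10 + 292, 4 + 34.5) = Gamma(302, 77/2).
Total count: 6 + 7 + 3 + 12 + 3 + 5 + 6 + 7 + 6 = 55.
Total exposure: 4 + 6 + 1 + 7 + 3 + 5 + 5 + 3 + 7 = 41 months.
After the second batch: Gamma(302 + 55, 77/2 + 41) = Gamma(357, 159/2).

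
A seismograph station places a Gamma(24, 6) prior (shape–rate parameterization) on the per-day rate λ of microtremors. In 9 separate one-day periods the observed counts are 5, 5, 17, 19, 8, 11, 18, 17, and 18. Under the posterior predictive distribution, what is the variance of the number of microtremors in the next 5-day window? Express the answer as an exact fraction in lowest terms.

568/9

Total count: 5 + 5 + 17 + 19 + 8 + 11 + 18 + 17 + 18 = 118.
Total exposure: 9 days.
Posterior: α' = 24 + 118 = 142, β' = 6 + 9 = 15.
The posterior predictive for a window of length T is Negative Binomial with variance T·α'·(β'+T)/β'² = 5·142·20/225 = 568/9.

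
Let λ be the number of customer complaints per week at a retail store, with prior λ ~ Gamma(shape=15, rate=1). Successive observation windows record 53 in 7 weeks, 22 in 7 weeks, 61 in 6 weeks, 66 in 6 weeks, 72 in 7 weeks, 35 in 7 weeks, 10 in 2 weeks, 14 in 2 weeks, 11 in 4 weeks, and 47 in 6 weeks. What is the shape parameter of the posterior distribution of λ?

406

Total count: 53 + 22 + 61 + 66 + 72 + 35 + 10 + 14 + 11 + 47 = 391.
Total exposure: 7 + 7 + 6 + 6 + 7 + 7 + 2 + 2 + 4 + 6 = 54 weeks.
The Gamma prior is conjugate for the Poisson rate, so λ | data ~ Gamma(15+391, 1+54) = Gamma(406, 55).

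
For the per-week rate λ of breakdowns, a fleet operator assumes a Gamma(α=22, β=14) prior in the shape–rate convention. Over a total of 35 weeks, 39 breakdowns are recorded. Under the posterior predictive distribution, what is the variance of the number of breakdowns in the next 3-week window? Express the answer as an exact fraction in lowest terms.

9516/2401

Total count 39 over total exposure 35 weeks.
Posterior: α' = 22 + 39 = 61, β' = 14 + 35 = 49.
The posterior predictive for a window of length T is Negative Binomial with variance T·α'·(β'+T)/β'² = 3·61·52/2401 = 9516/2401.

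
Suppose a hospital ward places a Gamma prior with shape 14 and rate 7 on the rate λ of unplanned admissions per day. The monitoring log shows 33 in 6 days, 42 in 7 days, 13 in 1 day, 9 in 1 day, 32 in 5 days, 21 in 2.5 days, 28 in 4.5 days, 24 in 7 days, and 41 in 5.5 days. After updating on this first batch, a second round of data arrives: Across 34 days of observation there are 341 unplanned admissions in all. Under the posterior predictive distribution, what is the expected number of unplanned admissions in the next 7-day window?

Total count: 33 + 42 + 13 + 9 + 32 + 21 + 28 + 24 + 41 = 243.
Total exposure: 6 + 7 + 1 + 1 + 5 + 2.5 + 4.5 + 7 + 5.5 = 39.5 days.
After the first batch: Gamma(14 + 243, 7 + 39.5) = Gamma(257, 93/2).
Total count 341 over total exposure 34 days.
After the second batch: Gamma(257 + 341, 93/2 + 34) = Gamma(598, 161/2).
Predictive mean over a 7-day window = T·E[λ|data] = 7·598/(161/2) = 52.

52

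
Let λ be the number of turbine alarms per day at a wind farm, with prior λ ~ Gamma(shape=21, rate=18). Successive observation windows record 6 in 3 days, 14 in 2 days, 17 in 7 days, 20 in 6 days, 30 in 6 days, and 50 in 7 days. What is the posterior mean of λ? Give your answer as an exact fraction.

Total count: 6 + 14 + 17 + 20 + 30 + 50 = 137.
Total exposure: 3 + 2 + 7 + 6 + 6 + 7 = 31 days.
By Gamma–Poisson conjugacy, the posterior is Gamma(α + Σx, β + Σt) = Gamma(21 + 137, 18 + 31) = Gamma(158, 49).
Posterior mean = α'/β' = 158/49.

158/49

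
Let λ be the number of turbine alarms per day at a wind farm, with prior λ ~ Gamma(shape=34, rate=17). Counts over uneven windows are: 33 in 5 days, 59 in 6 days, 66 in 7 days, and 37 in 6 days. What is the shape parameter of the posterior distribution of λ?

Total count: 33 + 59 + 66 + 37 = 195.
Total exposure: 5 + 6 + 7 + 6 = 24 days.
By Gamma–Poisson conjugacy, the posterior is Gamma(α + Σx, β + Σt) = Gamma(34 + 195, 17 + 24) = Gamma(229, 41).

229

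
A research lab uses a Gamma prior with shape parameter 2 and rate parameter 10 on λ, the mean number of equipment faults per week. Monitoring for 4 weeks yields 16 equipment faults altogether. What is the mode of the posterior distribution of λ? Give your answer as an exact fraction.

17/14

Total count 16 over total exposure 4 weeks.
Conjugate update: add total count to the shape and total exposure to the rate, giving Gamma(18, 14).
Posterior mode = (α'−1)/β' = 17/14.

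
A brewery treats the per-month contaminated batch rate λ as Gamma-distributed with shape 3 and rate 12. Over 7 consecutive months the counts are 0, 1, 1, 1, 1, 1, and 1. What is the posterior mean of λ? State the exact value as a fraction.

9/19

Total count: 0 + 1 + 1 + 1 + 1 + 1 + 1 = 6.
Total exposure: 7 months.
Gamma(α, β) with Poisson data over total exposure Σt gives posterior Gamma(α+Σx, β+Σt) = Gamma(9, 19).
Posterior mean = α'/β' = 9/19.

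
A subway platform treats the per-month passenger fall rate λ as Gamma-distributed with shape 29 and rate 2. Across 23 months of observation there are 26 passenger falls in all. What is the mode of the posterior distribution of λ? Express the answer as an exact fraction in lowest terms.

Total count 26 over total exposure 23 months.
The Gamma prior is conjugate for the Poisson rate, so λ | data ~ Gamma(29+26, 2+23) = Gamma(55, 25).
Posterior mode = (α'−1)/β' = 54/25.

54/25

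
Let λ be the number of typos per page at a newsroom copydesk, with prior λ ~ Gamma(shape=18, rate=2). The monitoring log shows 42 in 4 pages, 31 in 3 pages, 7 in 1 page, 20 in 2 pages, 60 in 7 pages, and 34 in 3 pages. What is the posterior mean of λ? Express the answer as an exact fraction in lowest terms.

106/11

Total count: 42 + 31 + 7 + 20 + 60 + 34 = 194.
Total exposure: 4 + 3 + 1 + 2 + 7 + 3 = 20 pages.
Conjugate update: add total count to the shape and total exposure to the rate, giving Gamma(212, 22).
Posterior mean = α'/β' = 212/22 = 106/11.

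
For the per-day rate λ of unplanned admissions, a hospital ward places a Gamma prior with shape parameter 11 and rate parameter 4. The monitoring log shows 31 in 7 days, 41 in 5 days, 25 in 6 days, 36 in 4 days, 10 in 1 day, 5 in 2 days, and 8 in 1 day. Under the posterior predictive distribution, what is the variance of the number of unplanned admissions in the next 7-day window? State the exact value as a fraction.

Total count: 31 + 41 + 25 + 36 + 10 + 5 + 8 = 156.
Total exposure: 7 + 5 + 6 + 4 + 1 + 2 + 1 = 26 days.
The Gamma prior is conjugate for the Poisson rate, so λ | data ~ Gamma(11+156, 4+26) = Gamma(167, 30).
The posterior predictive for a window of length T is Negative Binomial with variance T·α'·(β'+T)/β'² = 7·167·37/900 = 43253/900.

43253/900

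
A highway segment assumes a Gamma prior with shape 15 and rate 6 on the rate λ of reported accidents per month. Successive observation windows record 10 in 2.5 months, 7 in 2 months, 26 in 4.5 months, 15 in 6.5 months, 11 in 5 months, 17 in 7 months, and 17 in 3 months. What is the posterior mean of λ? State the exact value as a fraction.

Total count: 10 + 7 + 26 + 15 + 11 + 17 + 17 = 103.
Total exposure: 2.5 + 2 + 4.5 + 6.5 + 5 + 7 + 3 = 30.5 months.
Posterior: α' = 15 + 103 = 118, β' = 6 + 30.5 = 73/2.
Posterior mean = α'/β' = 118/(73/2) = 236/73.

236/73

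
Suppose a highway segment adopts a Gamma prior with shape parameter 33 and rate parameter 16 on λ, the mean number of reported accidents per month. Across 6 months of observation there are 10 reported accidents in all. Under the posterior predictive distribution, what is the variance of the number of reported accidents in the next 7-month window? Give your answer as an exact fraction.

8729/484

Total count 10 over total exposure 6 months.
Posterior: α' = 33 + 10 = 43, β' = 16 + 6 = 22.
The posterior predictive for a window of length T is Negative Binomial with variance T·α'·(β'+T)/β'² = 7·43·29/484 = 8729/484.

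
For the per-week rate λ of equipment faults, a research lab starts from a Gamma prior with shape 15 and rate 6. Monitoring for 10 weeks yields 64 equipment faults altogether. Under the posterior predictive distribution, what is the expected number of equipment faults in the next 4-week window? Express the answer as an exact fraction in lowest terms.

Total count 64 over total exposure 10 weeks.
Posterior: α' = 15 + 64 = 79, β' = 6 + 10 = 16.
Predictive mean over a 4-week window = T·E[λ|data] = 4·79/16 = 79/4.

79/4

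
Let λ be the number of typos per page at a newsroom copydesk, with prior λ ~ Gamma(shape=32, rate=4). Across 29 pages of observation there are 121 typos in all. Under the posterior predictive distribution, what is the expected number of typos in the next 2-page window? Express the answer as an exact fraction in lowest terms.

102/11

Total count 121 over total exposure 29 pages.
Conjugate update: add total count to the shape and total exposure to the rate, giving Gamma(153, 33).
Predictive mean over a 2-page window = T·E[λ|data] = 2·153/33 = 102/11.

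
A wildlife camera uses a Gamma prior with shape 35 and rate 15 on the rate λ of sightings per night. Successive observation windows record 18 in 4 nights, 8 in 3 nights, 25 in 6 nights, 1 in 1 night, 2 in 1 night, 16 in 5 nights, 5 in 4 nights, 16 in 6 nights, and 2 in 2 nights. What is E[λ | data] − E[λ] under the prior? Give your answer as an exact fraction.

55/141

Total count: 18 + 8 + 25 + 1 + 2 + 16 + 5 + 16 + 2 = 93.
Total exposure: 4 + 3 + 6 + 1 + 1 + 5 + 4 + 6 + 2 = 32 nights.
Conjugate update: add total count to the shape and total exposure to the rate, giving Gamma(128, 47).
Posterior mean = 128/47 = 128/47; prior mean = 35/15 = 7/3. Difference = 128/47 − 7/3 = 55/141.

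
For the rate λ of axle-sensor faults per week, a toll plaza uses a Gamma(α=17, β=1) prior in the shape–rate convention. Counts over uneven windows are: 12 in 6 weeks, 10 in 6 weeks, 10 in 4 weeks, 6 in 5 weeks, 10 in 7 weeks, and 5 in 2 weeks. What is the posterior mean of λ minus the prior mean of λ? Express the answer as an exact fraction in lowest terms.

-457/31

Total count: 12 + 10 + 10 + 6 + 10 + 5 = 53.
Total exposure: 6 + 6 + 4 + 5 + 7 + 2 = 30 weeks.
By Gamma–Poisson conjugacy, the posterior is Gamma(α + Σx, β + Σt) = Gamma(17 + 53, 1 + 30) = Gamma(70, 31).
Posterior mean = 70/31 = 70/31; prior mean = 17/1 = 17. Difference = 70/31 − 17 = -457/31.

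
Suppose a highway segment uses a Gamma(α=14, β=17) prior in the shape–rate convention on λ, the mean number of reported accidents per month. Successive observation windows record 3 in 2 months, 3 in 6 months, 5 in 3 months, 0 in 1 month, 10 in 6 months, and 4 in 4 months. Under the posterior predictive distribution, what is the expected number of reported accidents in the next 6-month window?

Total count: 3 + 3 + 5 + 0 + 10 + 4 = 25.
Total exposure: 2 + 6 + 3 + 1 + 6 + 4 = 22 months.
Gamma(α, β) with Poisson data over total exposure Σt gives posterior Gamma(α+Σx, β+Σt) = Gamma(39, 39).
Predictive mean over a 6-month window = T·E[λ|data] = 6·39/39 = 6.

6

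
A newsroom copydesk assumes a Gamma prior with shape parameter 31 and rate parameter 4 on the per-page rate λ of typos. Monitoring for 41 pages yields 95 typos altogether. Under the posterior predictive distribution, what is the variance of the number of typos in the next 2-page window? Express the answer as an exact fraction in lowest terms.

Total count 95 over total exposure 41 pages.
Conjugate update: add total count to the shape and total exposure to the rate, giving Gamma(126, 45).
The posterior predictive for a window of length T is Negative Binomial with variance T·α'·(β'+T)/β'² = 2·126·47/2025 = 1316/225.

1316/225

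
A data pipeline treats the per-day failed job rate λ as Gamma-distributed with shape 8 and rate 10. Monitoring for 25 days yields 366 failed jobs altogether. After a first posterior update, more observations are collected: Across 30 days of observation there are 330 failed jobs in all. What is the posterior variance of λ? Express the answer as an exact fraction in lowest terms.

704/4225

Total count 366 over total exposure 25 days.
After the first batch: Gamma(8 + 366, 10 + 25) = Gamma(374, 35).
Total count 330 over total exposure 30 days.
After the second batch: Gamma(374 + 330, 35 + 30) = Gamma(704, 65).
Posterior variance = α'/β'² = 704/4225.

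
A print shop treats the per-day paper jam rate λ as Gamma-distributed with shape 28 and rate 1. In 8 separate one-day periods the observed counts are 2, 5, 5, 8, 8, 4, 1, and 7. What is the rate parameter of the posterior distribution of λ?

Total count: 2 + 5 + 5 + 8 + 8 + 4 + 1 + 7 = 40.
Total exposure: 8 days.
Conjugate update: add total count to the shape and total exposure to the rate, giving Gamma(68, 9).

9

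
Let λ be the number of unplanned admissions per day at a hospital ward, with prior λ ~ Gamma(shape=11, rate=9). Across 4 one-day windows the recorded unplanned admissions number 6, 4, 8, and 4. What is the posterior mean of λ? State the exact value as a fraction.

Total count: 6 + 4 + 8 + 4 = 22.
Total exposure: 4 days.
Gamma(α, β) with Poisson data over total exposure Σt gives posterior Gamma(α+Σx, β+Σt) = Gamma(33, 13).
Posterior mean = α'/β' = 33/13.

33/13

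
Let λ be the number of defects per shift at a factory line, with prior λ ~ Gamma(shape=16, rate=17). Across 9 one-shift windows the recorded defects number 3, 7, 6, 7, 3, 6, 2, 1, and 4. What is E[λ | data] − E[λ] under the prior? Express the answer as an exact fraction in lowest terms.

Total count: 3 + 7 + 6 + 7 + 3 + 6 + 2 + 1 + 4 = 39.
Total exposure: 9 shifts.
Conjugate update: add total count to the shape and total exposure to the rate, giving Gamma(55, 26).
Posterior mean = 55/26 = 55/26; prior mean = 16/17 = 16/17. Difference = 55/26 − 16/17 = 519/442.

519/442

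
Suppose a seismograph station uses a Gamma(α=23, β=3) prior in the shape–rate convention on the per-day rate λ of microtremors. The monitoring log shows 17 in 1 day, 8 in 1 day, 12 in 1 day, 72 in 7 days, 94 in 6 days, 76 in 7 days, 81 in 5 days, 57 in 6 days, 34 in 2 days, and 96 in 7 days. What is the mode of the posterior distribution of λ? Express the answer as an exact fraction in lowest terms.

569/46

Total count: 17 + 8 + 12 + 72 + 94 + 76 + 81 + 57 + 34 + 96 = 547.
Total exposure: 1 + 1 + 1 + 7 + 6 + 7 + 5 + 6 + 2 + 7 = 43 days.
By Gamma–Poisson conjugacy, the posterior is Gamma(α + Σx, β + Σt) = Gamma(23 + 547, 3 + 43) = Gamma(570, 46).
Posterior mode = (α'−1)/β' = 569/46.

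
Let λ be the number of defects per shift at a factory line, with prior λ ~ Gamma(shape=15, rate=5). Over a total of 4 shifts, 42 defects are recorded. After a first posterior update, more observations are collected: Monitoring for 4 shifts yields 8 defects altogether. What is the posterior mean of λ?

Total count 42 over total exposure 4 shifts.
After the first batch: Gamma(15 + 42, 5 + 4) = Gamma(57, 9).
Total count 8 over total exposure 4 shifts.
After the second batch: Gamma(57 + 8, 9 + 4) = Gamma(65, 13).
Posterior mean = α'/β' = 65/13 = 5.

5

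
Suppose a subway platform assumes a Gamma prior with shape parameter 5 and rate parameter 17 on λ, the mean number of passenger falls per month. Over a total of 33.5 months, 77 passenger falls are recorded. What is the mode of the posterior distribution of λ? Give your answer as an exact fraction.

162/101

Total count 77 over total exposure 33.5 months.
Posterior: α' = 5 + 77 = 82, β' = 17 + 33.5 = 101/2.
Posterior mode = (α'−1)/β' = 81/(101/2) = 162/101.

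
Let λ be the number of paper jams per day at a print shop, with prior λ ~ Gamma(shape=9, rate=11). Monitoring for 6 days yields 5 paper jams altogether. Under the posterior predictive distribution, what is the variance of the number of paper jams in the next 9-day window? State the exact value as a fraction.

3276/289

Total count 5 over total exposure 6 days.
Posterior: α' = 9 + 5 = 14, β' = 11 + 6 = 17.
The posterior predictive for a window of length T is Negative Binomial with variance T·α'·(β'+T)/β'² = 9·14·26/289 = 3276/289.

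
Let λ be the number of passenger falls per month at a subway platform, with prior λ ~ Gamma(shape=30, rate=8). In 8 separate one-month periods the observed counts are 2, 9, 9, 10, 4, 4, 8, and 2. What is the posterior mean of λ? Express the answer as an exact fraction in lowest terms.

39/8

Total count: 2 + 9 + 9 + 10 + 4 + 4 + 8 + 2 = 48.
Total exposure: 8 months.
The Gamma prior is conjugate for the Poisson rate, so λ | data ~ Gamma(30+48, 8+8) = Gamma(78, 16).
Posterior mean = α'/β' = 78/16 = 39/8.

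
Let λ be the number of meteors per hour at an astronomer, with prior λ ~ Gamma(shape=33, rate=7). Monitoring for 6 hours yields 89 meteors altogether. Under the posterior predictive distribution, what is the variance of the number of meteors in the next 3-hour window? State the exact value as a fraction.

5856/169

Total count 89 over total exposure 6 hours.
By Gamma–Poisson conjugacy, the posterior is Gamma(α + Σx, β + Σt) = Gamma(33 + 89, 7 + 6) = Gamma(122, 13).
The posterior predictive for a window of length T is Negative Binomial with variance T·α'·(β'+T)/β'² = 3·122·16/169 = 5856/169.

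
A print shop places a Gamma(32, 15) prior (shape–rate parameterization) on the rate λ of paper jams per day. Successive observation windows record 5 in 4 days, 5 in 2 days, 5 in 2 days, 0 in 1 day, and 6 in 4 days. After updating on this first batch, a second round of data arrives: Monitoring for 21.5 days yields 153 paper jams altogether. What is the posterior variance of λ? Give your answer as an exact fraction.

Total count: 5 + 5 + 5 + 0 + 6 = 21.
Total exposure: 4 + 2 + 2 + 1 + 4 = 13 days.
After the first batch: Gamma(32 + 21, 15 + 13) = Gamma(53, 28).
Total count 153 over total exposure 21.5 days.
After the second batch: Gamma(53 + 153, 28 + 21.5) = Gamma(206, 99/2).
Posterior variance = α'/β'² = 206/(9801/4) = 824/9801.

824/9801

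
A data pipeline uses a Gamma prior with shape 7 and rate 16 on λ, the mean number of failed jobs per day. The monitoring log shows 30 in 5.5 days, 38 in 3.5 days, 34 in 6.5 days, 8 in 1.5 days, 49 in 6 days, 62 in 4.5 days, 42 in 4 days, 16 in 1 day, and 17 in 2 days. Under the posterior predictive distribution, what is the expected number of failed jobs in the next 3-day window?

Total count: 30 + 38 + 34 + 8 + 49 + 62 + 42 + 16 + 17 = 296.
Total exposure: 5.5 + 3.5 + 6.5 + 1.5 + 6 + 4.5 + 4 + 1 + 2 = 34.5 days.
Gamma(α, β) with Poisson data over total exposure Σt gives posterior Gamma(α+Σx, β+Σt) = Gamma(303, 101/2).
Predictive mean over a 3-day window = T·E[λ|data] = 3·303/(101/2) = 18.

18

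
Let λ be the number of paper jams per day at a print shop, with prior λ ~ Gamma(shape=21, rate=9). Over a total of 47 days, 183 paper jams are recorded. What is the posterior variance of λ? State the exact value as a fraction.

51/784

Total count 183 over total exposure 47 days.
Posterior: α' = 21 + 183 = 204, β' = 9 + 47 = 56.
Posterior variance = α'/β'² = 204/3136 = 51/784.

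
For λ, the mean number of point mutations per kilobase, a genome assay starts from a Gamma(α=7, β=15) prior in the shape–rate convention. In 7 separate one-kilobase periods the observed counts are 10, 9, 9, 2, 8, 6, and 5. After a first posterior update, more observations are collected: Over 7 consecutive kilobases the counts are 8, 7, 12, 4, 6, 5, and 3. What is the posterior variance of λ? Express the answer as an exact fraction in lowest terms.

101/841

Total count: 10 + 9 + 9 + 2 + 8 + 6 + 5 = 49.
Total exposure: 7 kilobases.
After the first batch: Gamma(7 + 49, 15 + 7) = Gamma(56, 22).
Total count: 8 + 7 + 12 + 4 + 6 + 5 + 3 = 45.
Total exposure: 7 kilobases.
After the second batch: Gamma(56 + 45, 22 + 7) = Gamma(101, 29).
Posterior variance = α'/β'² = 101/841.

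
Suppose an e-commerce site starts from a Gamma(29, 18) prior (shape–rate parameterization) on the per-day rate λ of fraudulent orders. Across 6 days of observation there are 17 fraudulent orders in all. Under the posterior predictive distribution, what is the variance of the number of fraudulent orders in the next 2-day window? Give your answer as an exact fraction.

299/72

Total count 17 over total exposure 6 days.
Gamma(α, β) with Poisson data over total exposure Σt gives posterior Gamma(α+Σx, β+Σt) = Gamma(46, 24).
The posterior predictive for a window of length T is Negative Binomial with variance T·α'·(β'+T)/β'² = 2·46·26/576 = 299/72.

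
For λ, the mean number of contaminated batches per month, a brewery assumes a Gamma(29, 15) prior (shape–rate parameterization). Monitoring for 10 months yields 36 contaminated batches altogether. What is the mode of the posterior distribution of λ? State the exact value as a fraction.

64/25

Total count 36 over total exposure 10 months.
Gamma(α, β) with Poisson data over total exposure Σt gives posterior Gamma(α+Σx, β+Σt) = Gamma(65, 25).
Posterior mode = (α'−1)/β' = 64/25.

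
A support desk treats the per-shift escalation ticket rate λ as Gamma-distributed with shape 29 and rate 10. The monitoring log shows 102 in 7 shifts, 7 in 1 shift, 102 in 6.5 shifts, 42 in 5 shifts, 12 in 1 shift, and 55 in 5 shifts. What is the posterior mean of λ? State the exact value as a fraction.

Total count: 102 + 7 + 102 + 42 + 12 + 55 = 320.
Total exposure: 7 + 1 + 6.5 + 5 + 1 + 5 = 25.5 shifts.
Gamma(α, β) with Poisson data over total exposure Σt gives posterior Gamma(α+Σx, β+Σt) = Gamma(349, 71/2).
Posterior mean = α'/β' = 349/(71/2) = 698/71.

698/71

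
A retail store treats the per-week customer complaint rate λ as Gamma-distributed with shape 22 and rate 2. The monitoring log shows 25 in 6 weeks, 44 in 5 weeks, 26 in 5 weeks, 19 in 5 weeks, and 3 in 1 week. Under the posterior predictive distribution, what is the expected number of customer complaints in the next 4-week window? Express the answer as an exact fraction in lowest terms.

139/6

Total count: 25 + 44 + 26 + 19 + 3 = 117.
Total exposure: 6 + 5 + 5 + 5 + 1 = 22 weeks.
Conjugate update: add total count to the shape and total exposure to the rate, giving Gamma(139, 24).
Predictive mean over a 4-week window = T·E[λ|data] = 4·139/24 = 139/6.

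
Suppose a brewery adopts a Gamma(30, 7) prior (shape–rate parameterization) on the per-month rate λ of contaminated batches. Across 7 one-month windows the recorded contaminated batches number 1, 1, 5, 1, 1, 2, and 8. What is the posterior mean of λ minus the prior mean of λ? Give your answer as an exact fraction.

-11/14

Total count: 1 + 1 + 5 + 1 + 1 + 2 + 8 = 19.
Total exposure: 7 months.
Gamma(α, β) with Poisson data over total exposure Σt gives posterior Gamma(α+Σx, β+Σt) = Gamma(49, 14).
Posterior mean = 49/14 = 7/2; prior mean = 30/7 = 30/7. Difference = 7/2 − 30/7 = -11/14.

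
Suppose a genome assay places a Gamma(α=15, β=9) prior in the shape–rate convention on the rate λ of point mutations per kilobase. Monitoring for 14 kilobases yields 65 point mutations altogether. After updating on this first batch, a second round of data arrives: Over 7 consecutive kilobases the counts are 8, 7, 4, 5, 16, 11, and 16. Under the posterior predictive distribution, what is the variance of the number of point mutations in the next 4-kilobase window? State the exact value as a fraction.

Total count 65 over total exposure 14 kilobases.
After the first batch: Gamma(15 + 65, 9 + 14) = Gamma(80, 23).
Total count: 8 + 7 + 4 + 5 + 16 + 11 + 16 = 67.
Total exposure: 7 kilobases.
After the second batch: Gamma(80 + 67, 23 + 7) = Gamma(147, 30).
The posterior predictive for a window of length T is Negative Binomial with variance T·α'·(β'+T)/β'² = 4·147·34/900 = 1666/75.

1666/75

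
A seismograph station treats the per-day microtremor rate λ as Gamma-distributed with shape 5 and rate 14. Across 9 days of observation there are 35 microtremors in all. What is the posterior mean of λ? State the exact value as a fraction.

40/23

Total count 35 over total exposure 9 days.
Conjugate update: add total count to the shape and total exposure to the rate, giving Gamma(40, 23).
Posterior mean = α'/β' = 40/23.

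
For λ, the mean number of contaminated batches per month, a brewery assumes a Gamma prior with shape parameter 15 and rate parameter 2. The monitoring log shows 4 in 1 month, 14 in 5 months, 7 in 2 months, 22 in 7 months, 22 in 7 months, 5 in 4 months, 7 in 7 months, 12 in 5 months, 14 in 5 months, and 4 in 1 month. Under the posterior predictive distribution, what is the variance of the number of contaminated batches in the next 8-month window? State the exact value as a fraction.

13608/529

Total count: 4 + 14 + 7 + 22 + 22 + 5 + 7 + 12 + 14 + 4 = 111.
Total exposure: 1 + 5 + 2 + 7 + 7 + 4 + 7 + 5 + 5 + 1 = 44 months.
The Gamma prior is conjugate for the Poisson rate, so λ | data ~ Gamma(15+111, 2+44) = Gamma(126, 46).
The posterior predictive for a window of length T is Negative Binomial with variance T·α'·(β'+T)/β'² = 8·126·54/2116 = 13608/529.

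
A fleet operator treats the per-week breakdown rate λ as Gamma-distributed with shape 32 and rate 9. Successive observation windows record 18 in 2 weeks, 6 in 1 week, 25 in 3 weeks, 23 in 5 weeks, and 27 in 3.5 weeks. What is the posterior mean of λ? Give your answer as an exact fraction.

262/47

Total count: 18 + 6 + 25 + 23 + 27 = 99.
Total exposure: 2 + 1 + 3 + 5 + 3.5 = 14.5 weeks.
Posterior: α' = 32 + 99 = 131, β' = 9 + 14.5 = 47/2.
Posterior mean = α'/β' = 131/(47/2) = 262/47.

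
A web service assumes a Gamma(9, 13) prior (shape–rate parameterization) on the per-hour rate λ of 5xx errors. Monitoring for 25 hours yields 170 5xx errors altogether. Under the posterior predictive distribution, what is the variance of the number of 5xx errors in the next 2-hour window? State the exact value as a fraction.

3580/361

Total count 170 over total exposure 25 hours.
The Gamma prior is conjugate for the Poisson rate, so λ | data ~ Gamma(9+170, 13+25) = Gamma(179, 38).
The posterior predictive for a window of length T is Negative Binomial with variance T·α'·(β'+T)/β'² = 2·179·40/1444 = 3580/361.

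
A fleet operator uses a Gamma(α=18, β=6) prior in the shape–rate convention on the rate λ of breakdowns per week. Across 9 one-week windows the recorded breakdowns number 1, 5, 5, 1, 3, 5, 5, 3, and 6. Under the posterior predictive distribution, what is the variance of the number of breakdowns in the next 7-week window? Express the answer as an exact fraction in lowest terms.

Total count: 1 + 5 + 5 + 1 + 3 + 5 + 5 + 3 + 6 = 34.
Total exposure: 9 weeks.
The Gamma prior is conjugate for the Poisson rate, so λ | data ~ Gamma(18+34, 6+9) = Gamma(52, 15).
The posterior predictive for a window of length T is Negative Binomial with variance T·α'·(β'+T)/β'² = 7·52·22/225 = 8008/225.

8008/225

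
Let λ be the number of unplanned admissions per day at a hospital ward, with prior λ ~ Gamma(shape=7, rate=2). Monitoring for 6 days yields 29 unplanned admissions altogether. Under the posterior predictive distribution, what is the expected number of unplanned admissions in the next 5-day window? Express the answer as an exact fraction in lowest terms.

45/2

Total count 29 over total exposure 6 days.
The Gamma prior is conjugate for the Poisson rate, so λ | data ~ Gamma(7+29, 2+6) = Gamma(36, 8).
Predictive mean over a 5-day window = T·E[λ|data] = 5·36/8 = 45/2.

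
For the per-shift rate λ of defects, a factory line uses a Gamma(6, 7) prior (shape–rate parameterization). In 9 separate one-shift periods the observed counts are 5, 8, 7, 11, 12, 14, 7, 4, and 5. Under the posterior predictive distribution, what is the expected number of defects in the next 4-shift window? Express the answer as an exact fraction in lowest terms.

Total count: 5 + 8 + 7 + 11 + 12 + 14 + 7 + 4 + 5 = 73.
Total exposure: 9 shifts.
Posterior: α' = 6 + 73 = 79, β' = 7 + 9 = 16.
Predictive mean over a 4-shift window = T·E[λ|data] = 4·79/16 = 79/4.

79/4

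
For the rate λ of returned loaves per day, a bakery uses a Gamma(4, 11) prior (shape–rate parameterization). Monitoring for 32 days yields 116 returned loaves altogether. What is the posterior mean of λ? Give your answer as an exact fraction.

120/43

Total count 116 over total exposure 32 days.
By Gamma–Poisson conjugacy, the posterior is Gamma(α + Σx, β + Σt) = Gamma(4 + 116, 11 + 32) = Gamma(120, 43).
Posterior mean = α'/β' = 120/43.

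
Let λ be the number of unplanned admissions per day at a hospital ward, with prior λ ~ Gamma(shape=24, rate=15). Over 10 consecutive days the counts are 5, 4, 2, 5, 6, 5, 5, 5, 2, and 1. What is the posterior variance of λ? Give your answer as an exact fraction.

Total count: 5 + 4 + 2 + 5 + 6 + 5 + 5 + 5 + 2 + 1 = 40.
Total exposure: 10 days.
By Gamma–Poisson conjugacy, the posterior is Gamma(α + Σx, β + Σt) = Gamma(24 + 40, 15 + 10) = Gamma(64, 25).
Posterior variance = α'/β'² = 64/625.

64/625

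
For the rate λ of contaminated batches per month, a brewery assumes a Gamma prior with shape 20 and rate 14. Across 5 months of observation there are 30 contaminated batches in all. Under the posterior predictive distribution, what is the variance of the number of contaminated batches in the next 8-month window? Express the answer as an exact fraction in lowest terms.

Total count 30 over total exposure 5 months.
The Gamma prior is conjugate for the Poisson rate, so λ | data ~ Gamma(20+30, 14+5) = Gamma(50, 19).
The posterior predictive for a window of length T is Negative Binomial with variance T·α'·(β'+T)/β'² = 8·50·27/361 = 10800/361.

10800/361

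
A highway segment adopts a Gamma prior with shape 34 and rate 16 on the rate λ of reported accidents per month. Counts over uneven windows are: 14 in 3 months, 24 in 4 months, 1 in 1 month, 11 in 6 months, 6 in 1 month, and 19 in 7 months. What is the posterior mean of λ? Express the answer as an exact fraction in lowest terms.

Total count: 14 + 24 + 1 + 11 + 6 + 19 = 75.
Total exposure: 3 + 4 + 1 + 6 + 1 + 7 = 22 months.
Conjugate update: add total count to the shape and total exposure to the rate, giving Gamma(109, 38).
Posterior mean = α'/β' = 109/38.

109/38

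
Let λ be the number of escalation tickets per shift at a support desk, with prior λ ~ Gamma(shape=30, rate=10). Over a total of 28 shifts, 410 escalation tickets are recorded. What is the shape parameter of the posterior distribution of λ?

440

Total count 410 over total exposure 28 shifts.
Gamma(α, β) with Poisson data over total exposure Σt gives posterior Gamma(α+Σx, β+Σt) = Gamma(440, 38).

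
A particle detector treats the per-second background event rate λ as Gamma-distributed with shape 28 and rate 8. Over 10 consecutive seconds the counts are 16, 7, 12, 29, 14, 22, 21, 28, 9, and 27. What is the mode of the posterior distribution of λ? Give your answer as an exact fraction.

106/9

Total count: 16 + 7 + 12 + 29 + 14 + 22 + 21 + 28 + 9 + 27 = 185.
Total exposure: 10 seconds.
Conjugate update: add total count to the shape and total exposure to the rate, giving Gamma(213, 18).
Posterior mode = (α'−1)/β' = 212/18 = 106/9.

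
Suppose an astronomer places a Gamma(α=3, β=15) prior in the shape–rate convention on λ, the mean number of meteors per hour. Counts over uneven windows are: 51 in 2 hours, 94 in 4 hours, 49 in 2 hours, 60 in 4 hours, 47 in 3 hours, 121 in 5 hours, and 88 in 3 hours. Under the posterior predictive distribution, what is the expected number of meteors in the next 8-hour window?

Total count: 51 + 94 + 49 + 60 + 47 + 121 + 88 = 510.
Total exposure: 2 + 4 + 2 + 4 + 3 + 5 + 3 = 23 hours.
Gamma(α, β) with Poisson data over total exposure Σt gives posterior Gamma(α+Σx, β+Σt) = Gamma(513, 38).
Predictive mean over an 8-hour window = T·E[λ|data] = 8·513/38 = 108.

108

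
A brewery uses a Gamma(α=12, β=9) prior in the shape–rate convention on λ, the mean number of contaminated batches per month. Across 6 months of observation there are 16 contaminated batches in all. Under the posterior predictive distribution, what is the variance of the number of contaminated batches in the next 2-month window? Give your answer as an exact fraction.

952/225

Total count 16 over total exposure 6 months.
The Gamma prior is conjugate for the Poisson rate, so λ | data ~ Gamma(12+16, 9+6) = Gamma(28, 15).
The posterior predictive for a window of length T is Negative Binomial with variance T·α'·(β'+T)/β'² = 2·28·17/225 = 952/225.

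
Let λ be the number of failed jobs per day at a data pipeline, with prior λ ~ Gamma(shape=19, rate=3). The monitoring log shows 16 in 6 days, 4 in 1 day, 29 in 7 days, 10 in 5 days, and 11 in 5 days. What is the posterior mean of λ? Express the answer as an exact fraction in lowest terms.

89/27

Total count: 16 + 4 + 29 + 10 + 11 = 70.
Total exposure: 6 + 1 + 7 + 5 + 5 = 24 days.
Gamma(α, β) with Poisson data over total exposure Σt gives posterior Gamma(α+Σx, β+Σt) = Gamma(89, 27).
Posterior mean = α'/β' = 89/27.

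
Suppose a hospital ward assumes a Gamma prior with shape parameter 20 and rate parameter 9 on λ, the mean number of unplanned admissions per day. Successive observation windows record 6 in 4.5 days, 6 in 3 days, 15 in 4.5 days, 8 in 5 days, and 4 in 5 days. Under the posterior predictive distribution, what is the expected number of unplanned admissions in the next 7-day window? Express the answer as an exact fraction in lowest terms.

Total count: 6 + 6 + 15 + 8 + 4 = 39.
Total exposure: 4.5 + 3 + 4.5 + 5 + 5 = 22 days.
The Gamma prior is conjugate for the Poisson rate, so λ | data ~ Gamma(20+39, 9+22) = Gamma(59, 31).
Predictive mean over a 7-day window = T·E[λ|data] = 7·59/31 = 413/31.

413/31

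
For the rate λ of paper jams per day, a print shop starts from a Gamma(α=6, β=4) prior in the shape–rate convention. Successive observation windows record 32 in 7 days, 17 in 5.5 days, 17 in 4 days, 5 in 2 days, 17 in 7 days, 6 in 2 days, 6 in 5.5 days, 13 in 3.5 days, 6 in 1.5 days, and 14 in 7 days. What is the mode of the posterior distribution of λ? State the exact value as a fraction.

138/49

Total count: 32 + 17 + 17 + 5 + 17 + 6 + 6 + 13 + 6 + 14 = 133.
Total exposure: 7 + 5.5 + 4 + 2 + 7 + 2 + 5.5 + 3.5 + 1.5 + 7 = 45 days.
Conjugate update: add total count to the shape and total exposure to the rate, giving Gamma(139, 49).
Posterior mode = (α'−1)/β' = 138/49.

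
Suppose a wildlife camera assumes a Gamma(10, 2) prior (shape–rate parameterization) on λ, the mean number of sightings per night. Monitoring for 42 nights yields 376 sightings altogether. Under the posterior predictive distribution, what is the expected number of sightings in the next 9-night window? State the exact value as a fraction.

1737/22

Total count 376 over total exposure 42 nights.
The Gamma prior is conjugate for the Poisson rate, so λ | data ~ Gamma(10+376, 2+42) = Gamma(386, 44).
Predictive mean over a 9-night window = T·E[λ|data] = 9·386/44 = 1737/22.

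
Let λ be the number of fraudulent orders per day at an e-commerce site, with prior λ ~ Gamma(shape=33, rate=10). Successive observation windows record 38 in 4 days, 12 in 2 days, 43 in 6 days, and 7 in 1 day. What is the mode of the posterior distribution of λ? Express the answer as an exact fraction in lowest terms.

132/23

Total count: 38 + 12 + 43 + 7 = 100.
Total exposure: 4 + 2 + 6 + 1 = 13 days.
Conjugate update: add total count to the shape and total exposure to the rate, giving Gamma(133, 23).
Posterior mode = (α'−1)/β' = 132/23.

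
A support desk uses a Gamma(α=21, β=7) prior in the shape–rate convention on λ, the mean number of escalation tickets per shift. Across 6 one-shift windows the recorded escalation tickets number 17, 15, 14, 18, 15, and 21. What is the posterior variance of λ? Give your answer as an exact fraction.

121/169

Total count: 17 + 15 + 14 + 18 + 15 + 21 = 100.
Total exposure: 6 shifts.
Conjugate update: add total count to the shape and total exposure to the rate, giving Gamma(121, 13).
Posterior variance = α'/β'² = 121/169.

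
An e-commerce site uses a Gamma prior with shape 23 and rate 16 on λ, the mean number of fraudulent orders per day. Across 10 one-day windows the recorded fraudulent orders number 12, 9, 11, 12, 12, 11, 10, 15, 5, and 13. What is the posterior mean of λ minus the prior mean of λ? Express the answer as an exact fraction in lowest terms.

Total count: 12 + 9 + 11 + 12 + 12 + 11 + 10 + 15 + 5 + 13 = 110.
Total exposure: 10 days.
Posterior: α' = 23 + 110 = 133, β' = 16 + 10 = 26.
Posterior mean = 133/26 = 133/26; prior mean = 23/16 = 23/16. Difference = 133/26 − 23/16 = 765/208.

765/208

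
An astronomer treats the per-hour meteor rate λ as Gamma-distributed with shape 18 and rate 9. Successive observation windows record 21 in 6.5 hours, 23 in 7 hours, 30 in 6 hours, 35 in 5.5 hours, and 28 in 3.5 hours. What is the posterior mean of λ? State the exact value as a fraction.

62/15

Total count: 21 + 23 + 30 + 35 + 28 = 137.
Total exposure: 6.5 + 7 + 6 + 5.5 + 3.5 = 28.5 hours.
The Gamma prior is conjugate for the Poisson rate, so λ | data ~ Gamma(18+137, 9+28.5) = Gamma(155, 75/2).
Posterior mean = α'/β' = 155/(75/2) = 62/15.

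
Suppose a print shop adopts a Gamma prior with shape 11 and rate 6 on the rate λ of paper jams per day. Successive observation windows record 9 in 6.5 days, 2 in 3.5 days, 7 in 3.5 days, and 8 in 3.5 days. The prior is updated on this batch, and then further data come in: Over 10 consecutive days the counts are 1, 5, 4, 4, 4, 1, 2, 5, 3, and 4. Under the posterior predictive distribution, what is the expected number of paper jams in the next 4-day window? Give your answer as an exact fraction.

280/33

Total count: 9 + 2 + 7 + 8 = 26.
Total exposure: 6.5 + 3.5 + 3.5 + 3.5 = 17 days.
After the first batch: Gamma(11 + 26, 6 + 17) = Gamma(37, 23).
Total count: 1 + 5 + 4 + 4 + 4 + 1 + 2 + 5 + 3 + 4 = 33.
Total exposure: 10 days.
After the second batch: Gamma(37 + 33, 23 + 10) = Gamma(70, 33).
Predictive mean over a 4-day window = T·E[λ|data] = 4·70/33 = 280/33.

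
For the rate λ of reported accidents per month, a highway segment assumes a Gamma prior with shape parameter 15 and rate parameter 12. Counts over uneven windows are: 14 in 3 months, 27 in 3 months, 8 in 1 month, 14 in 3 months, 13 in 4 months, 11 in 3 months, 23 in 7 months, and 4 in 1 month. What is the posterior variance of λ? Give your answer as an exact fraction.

Total count: 14 + 27 + 8 + 14 + 13 + 11 + 23 + 4 = 114.
Total exposure: 3 + 3 + 1 + 3 + 4 + 3 + 7 + 1 = 25 months.
The Gamma prior is conjugate for the Poisson rate, so λ | data ~ Gamma(15+114, 12+25) = Gamma(129, 37).
Posterior variance = α'/β'² = 129/1369.

129/1369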